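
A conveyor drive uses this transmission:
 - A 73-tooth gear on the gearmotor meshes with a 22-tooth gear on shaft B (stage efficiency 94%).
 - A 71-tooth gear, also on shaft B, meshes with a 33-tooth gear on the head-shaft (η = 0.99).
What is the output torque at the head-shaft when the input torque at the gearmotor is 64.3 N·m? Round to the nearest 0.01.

8.38 N·m

Gear mesh: ratio = 22/73 = 0.30137; torque at shaft B = 64.3 × 0.30137 × 0.94 = 18.215 N·m.
Gear mesh: ratio = 33/71 = 0.46479; torque at the head-shaft = 18.215 × 0.46479 × 0.99 = 8.3816 N·m.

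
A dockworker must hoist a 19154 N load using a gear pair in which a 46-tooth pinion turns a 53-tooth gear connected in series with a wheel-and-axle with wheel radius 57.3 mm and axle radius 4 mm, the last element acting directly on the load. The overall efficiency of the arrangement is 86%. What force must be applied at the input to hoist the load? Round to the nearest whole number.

Gear pair MA = 53/46 = 1.1522.
Wheel-and-axle MA = R/r = 57.3/4 = 14.325.
Combined ideal MA = 1.1522 × 14.325 = 16.505.
Actual MA = 16.505 × 0.86 = 14.194.
Effort = load / actual MA = 19154 / 14.194 = 1349.4 N.

1349 N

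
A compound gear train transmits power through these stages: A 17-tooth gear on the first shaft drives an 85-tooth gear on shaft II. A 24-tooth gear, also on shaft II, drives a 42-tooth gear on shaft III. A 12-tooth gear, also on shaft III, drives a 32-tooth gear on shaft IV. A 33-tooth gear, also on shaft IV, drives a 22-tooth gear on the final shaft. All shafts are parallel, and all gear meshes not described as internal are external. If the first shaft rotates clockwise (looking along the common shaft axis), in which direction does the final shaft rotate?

clockwise

the first shaft → shaft II: external mesh, 1 reversal → CCW.
shaft II → shaft III: external mesh, 1 reversal → CW.
shaft III → shaft IV: external mesh, 1 reversal → CCW.
shaft IV → the final shaft: external mesh, 1 reversal → CW.
4 reversals in total — an even number — so the final shaft turns the same way as the first shaft.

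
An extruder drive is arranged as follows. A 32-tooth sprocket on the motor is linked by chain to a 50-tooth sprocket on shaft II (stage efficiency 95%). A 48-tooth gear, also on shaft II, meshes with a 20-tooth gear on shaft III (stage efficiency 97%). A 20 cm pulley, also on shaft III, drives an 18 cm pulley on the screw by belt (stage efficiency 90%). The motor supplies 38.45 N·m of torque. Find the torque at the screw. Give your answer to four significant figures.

After the chain (50/32): 38.45 × 1.5625 × 0.95 = 57.074 N·m
After the gear mesh (20/48): 57.074 × 0.41667 × 0.97 = 23.067 N·m
After the belt (18/20): 23.067 × 0.9 × 0.90 = 18.685 N·m

18.68 N·m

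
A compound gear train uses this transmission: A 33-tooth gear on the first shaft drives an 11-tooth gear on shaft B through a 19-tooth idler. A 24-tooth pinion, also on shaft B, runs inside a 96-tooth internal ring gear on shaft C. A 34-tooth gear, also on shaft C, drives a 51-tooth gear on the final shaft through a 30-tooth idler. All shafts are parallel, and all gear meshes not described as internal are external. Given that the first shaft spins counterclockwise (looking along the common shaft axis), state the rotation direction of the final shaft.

the first shaft → shaft B: driver → idler → driven is 2 external meshes, 2 reversals → CCW.
shaft B → shaft C: internal mesh, same direction → CCW.
shaft C → the final shaft: driver → idler → driven is 2 external meshes, 2 reversals → CCW.
4 reversals in total — an even number — so the final shaft turns the same way as the first shaft.

counterclockwise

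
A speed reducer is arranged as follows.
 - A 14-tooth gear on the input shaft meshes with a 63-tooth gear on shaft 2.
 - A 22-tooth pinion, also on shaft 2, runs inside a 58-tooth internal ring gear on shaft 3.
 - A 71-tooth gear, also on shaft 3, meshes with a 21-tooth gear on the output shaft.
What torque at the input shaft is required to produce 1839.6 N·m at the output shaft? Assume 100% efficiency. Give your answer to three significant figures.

Overall ratio R = 4.5 × 2.6364 × 0.29577 = 3.509.
Input torque = output torque / R = 1839.6 / 3.509 = 524.26 N·m.

524 N·m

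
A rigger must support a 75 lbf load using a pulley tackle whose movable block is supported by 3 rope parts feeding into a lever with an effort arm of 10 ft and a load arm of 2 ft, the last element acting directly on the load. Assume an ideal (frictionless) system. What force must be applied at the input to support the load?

Block-and-tackle MA = number of supporting rope parts = 3.
Lever MA = effort arm / load arm = 10/2 = 5.
Combined ideal MA = 3 × 5 = 15.
Effort = load / MA = 75 / 15 = 5 lbf.

5 lbf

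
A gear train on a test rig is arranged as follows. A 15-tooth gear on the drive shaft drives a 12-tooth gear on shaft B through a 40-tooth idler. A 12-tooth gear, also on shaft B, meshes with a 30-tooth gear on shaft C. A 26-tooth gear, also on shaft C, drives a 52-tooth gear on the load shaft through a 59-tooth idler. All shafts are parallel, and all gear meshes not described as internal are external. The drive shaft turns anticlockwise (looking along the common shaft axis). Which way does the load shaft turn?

clockwise

the drive shaft → shaft B: driver → idler → driven is 2 external meshes, 2 reversals → CCW.
shaft B → shaft C: external mesh, 1 reversal → CW.
shaft C → the load shaft: driver → idler → driven is 2 external meshes, 2 reversals → CW.
5 reversals in total — an odd number — so the load shaft turns opposite to the drive shaft.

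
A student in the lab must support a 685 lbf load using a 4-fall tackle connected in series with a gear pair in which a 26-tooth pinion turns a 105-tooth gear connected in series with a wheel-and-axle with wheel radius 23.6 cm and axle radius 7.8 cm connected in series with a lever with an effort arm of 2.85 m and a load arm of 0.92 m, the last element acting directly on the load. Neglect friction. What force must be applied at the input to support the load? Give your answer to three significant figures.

Block-and-tackle MA = number of supporting rope parts = 4.
Gear pair MA = 105/26 = 4.0385.
Wheel-and-axle MA = R/r = 23.6/7.8 = 3.0256.
Lever MA = effort arm / load arm = 2.85/0.92 = 3.0978.
Combined ideal MA = 4 × 4.0385 × 3.0256 × 3.0978 = 151.41.
Effort = load / MA = 685 / 151.41 = 4.5242 lbf.

4.52 lbf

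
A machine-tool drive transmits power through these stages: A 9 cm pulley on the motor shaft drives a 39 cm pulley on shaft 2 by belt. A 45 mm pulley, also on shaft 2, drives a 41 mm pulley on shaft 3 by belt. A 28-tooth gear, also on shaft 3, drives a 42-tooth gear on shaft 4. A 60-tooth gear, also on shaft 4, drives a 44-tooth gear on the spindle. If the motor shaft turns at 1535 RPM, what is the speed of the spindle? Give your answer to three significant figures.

353 RPM

the motor shaft → shaft 2 (belt, 39/9): 1535 ÷ 4.3333 = 354.23 RPM
shaft 2 → shaft 3 (belt, 41/45): 354.23 ÷ 0.91111 = 388.79 RPM
shaft 3 → shaft 4 (gear mesh, 42/28): 388.79 ÷ 1.5 = 259.19 RPM
shaft 4 → the spindle (gear mesh, 44/60): 259.19 ÷ 0.73333 = 353.45 RPM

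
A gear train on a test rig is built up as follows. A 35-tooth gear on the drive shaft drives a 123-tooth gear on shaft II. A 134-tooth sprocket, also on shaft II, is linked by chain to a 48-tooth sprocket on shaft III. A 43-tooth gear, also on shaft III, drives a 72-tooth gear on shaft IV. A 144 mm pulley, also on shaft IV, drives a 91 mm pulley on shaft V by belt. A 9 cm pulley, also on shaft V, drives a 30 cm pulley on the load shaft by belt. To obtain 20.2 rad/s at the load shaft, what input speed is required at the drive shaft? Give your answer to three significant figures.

Overall ratio R = 3.5143 × 0.35821 × 1.6744 × 0.63194 × 3.3333 = 4.4401.
Required input speed = output speed × R = 20.2 × 4.4401 = 89.691 rad/s.

89.7 rad/s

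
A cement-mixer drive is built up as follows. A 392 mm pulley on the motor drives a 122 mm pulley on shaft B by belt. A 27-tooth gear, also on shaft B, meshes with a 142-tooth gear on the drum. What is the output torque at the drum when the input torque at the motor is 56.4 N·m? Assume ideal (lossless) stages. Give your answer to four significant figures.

92.32 N·m

Belt: ratio = 122/392 = 0.31122; torque at shaft B = 56.4 × 0.31122 = 17.553 N·m.
Gear mesh: ratio = 142/27 = 5.2593; torque at the drum = 17.553 × 5.2593 = 92.316 N·m.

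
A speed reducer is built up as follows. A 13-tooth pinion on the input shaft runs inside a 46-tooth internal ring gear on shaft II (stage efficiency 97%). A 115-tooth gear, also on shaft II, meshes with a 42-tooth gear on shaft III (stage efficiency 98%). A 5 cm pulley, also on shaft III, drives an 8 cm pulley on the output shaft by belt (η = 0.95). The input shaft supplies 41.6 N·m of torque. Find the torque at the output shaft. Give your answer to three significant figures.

77.7 N·m

Internal gear: ratio = 46/13 = 3.5385; torque at shaft II = 41.6 × 3.5385 × 0.97 = 142.78 N·m.
Gear mesh: ratio = 42/115 = 0.36522; torque at shaft III = 142.78 × 0.36522 × 0.98 = 51.104 N·m.
Belt: ratio = 8/5 = 1.6; torque at the output shaft = 51.104 × 1.6 × 0.95 = 77.678 N·m.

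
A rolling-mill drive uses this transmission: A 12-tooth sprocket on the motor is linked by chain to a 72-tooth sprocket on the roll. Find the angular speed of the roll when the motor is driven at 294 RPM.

49 RPM

the motor → the roll (chain, 72/12): 294 ÷ 6 = 49 RPM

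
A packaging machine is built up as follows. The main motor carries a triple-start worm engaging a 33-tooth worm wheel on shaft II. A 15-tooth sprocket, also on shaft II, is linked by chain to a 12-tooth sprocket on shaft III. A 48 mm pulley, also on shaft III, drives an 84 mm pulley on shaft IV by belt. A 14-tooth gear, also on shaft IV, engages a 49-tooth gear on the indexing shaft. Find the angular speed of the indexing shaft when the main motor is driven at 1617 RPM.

the main motor → shaft II (worm, 33/3): 1617 ÷ 11 = 147 RPM
shaft II → shaft III (chain, 12/15): 147 ÷ 0.8 = 183.75 RPM
shaft III → shaft IV (belt, 84/48): 183.75 ÷ 1.75 = 105 RPM
shaft IV → the indexing shaft (gear mesh, 49/14): 105 ÷ 3.5 = 30 RPM

30 RPM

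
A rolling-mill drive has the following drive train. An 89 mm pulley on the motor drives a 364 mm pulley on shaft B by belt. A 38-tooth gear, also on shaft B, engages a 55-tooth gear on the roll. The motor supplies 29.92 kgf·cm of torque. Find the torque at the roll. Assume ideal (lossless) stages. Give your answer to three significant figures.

Belt: ratio = 364/89 = 4.0899; torque at shaft B = 29.92 × 4.0899 = 122.37 kgf·cm.
Gear mesh: ratio = 55/38 = 1.4474; torque at the roll = 122.37 × 1.4474 = 177.11 kgf·cm.

177 kgf·cm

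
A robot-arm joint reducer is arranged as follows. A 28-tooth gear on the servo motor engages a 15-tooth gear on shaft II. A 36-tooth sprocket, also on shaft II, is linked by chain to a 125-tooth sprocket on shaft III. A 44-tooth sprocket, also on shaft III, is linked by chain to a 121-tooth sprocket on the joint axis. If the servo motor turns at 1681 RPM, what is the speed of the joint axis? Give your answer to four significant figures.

the servo motor → shaft II (gear mesh, 15/28): 1681 ÷ 0.53571 = 3137.9 RPM
shaft II → shaft III (chain, 125/36): 3137.9 ÷ 3.4722 = 903.71 RPM
shaft III → the joint axis (chain, 121/44): 903.71 ÷ 2.75 = 328.62 RPM

328.6 RPM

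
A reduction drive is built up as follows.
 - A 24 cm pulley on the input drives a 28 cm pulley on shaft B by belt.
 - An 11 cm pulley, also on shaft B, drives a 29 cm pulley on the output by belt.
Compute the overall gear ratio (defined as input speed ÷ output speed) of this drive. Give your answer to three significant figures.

3.08

Each stage contributes driven/driver: belt 28/24 = 1.1667, belt 29/11 = 2.6364.
Overall: 1.1667 × 2.6364 = 3.0758.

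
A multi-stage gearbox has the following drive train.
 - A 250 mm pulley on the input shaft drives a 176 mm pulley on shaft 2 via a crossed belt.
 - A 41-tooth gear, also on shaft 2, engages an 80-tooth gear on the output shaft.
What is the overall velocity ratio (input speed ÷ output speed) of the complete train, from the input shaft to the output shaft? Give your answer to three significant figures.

Each stage contributes driven/driver: belt 176/250 = 0.704, gear mesh 80/41 = 1.9512.
Overall: 0.704 × 1.9512 = 1.3737.

1.37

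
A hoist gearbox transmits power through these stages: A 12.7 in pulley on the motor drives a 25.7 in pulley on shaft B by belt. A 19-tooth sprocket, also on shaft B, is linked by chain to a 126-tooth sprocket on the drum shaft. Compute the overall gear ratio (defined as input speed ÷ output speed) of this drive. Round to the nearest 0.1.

13.4

Each stage contributes driven/driver: belt 25.7/12.7 = 2.0236, chain 126/19 = 6.6316.
Overall: 2.0236 × 6.6316 = 13.42.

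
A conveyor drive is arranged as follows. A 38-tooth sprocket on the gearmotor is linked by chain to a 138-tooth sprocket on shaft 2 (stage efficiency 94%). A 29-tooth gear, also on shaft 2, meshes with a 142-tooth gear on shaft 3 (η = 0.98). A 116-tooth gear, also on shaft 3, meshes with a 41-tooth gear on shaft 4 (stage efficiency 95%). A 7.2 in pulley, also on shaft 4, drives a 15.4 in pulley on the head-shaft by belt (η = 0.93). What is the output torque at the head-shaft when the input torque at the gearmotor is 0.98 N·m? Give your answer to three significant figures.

Chain: ratio = 138/38 = 3.6316; torque at shaft 2 = 0.98 × 3.6316 × 0.94 = 3.3454 N·m.
Gear mesh: ratio = 142/29 = 4.8966; torque at shaft 3 = 3.3454 × 4.8966 × 0.98 = 16.053 N·m.
Gear mesh: ratio = 41/116 = 0.35345; torque at shaft 4 = 16.053 × 0.35345 × 0.95 = 5.3903 N·m.
Belt: ratio = 15.4/7.2 = 2.1389; torque at the head-shaft = 5.3903 × 2.1389 × 0.93 = 10.722 N·m.

10.7 N·m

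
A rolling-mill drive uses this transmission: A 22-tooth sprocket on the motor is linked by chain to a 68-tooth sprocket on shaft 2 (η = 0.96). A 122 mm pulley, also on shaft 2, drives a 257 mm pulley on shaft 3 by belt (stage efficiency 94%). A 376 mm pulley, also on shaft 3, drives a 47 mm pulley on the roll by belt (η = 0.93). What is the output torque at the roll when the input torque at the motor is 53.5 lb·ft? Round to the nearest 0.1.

chain 68/22 = 3.0909 → τ = 53.5·3.0909·0.96 = 158.75 lb·ft
belt 257/122 = 2.1066 → τ = 158.75·2.1066·0.94 = 314.35 lb·ft
belt 47/376 = 0.125 → τ = 314.35·0.125·0.93 = 36.543 lb·ft

36.5 lb·ft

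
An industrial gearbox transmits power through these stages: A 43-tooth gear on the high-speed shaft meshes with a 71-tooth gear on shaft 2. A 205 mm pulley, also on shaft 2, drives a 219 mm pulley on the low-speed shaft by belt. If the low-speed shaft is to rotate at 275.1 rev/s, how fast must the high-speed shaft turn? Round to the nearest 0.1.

485.3 rev/s

Overall ratio R = 1.6512 × 1.0683 = 1.7639.
Required input speed = output speed × R = 275.1 × 1.7639 = 485.26 rev/s.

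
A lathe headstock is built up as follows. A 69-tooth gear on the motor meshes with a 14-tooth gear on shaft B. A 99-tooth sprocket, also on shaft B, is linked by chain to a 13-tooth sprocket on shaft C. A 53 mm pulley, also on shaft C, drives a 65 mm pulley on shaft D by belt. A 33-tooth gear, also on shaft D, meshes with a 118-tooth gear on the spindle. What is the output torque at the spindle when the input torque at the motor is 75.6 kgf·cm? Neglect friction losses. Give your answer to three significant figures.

After the gear mesh (14/69): 75.6 × 0.2029 = 15.339 kgf·cm
After the chain (13/99): 15.339 × 0.13131 = 2.0142 kgf·cm
After the belt (65/53): 2.0142 × 1.2264 = 2.4703 kgf·cm
After the gear mesh (118/33): 2.4703 × 3.5758 = 8.8331 kgf·cm

8.83 kgf·cm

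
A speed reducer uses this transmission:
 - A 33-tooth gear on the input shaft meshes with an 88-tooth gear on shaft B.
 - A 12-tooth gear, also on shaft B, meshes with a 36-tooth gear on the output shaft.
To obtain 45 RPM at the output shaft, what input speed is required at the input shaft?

360 RPM

Overall ratio R = 2.6667 × 3 = 8.
Required input speed = output speed × R = 45 × 8 = 360 RPM.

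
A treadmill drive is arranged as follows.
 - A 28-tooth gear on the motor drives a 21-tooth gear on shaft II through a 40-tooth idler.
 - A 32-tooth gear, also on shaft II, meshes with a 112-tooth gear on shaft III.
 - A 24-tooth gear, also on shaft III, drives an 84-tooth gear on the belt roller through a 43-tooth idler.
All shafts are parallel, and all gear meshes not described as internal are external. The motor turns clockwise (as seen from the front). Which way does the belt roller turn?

the motor → shaft II: driver → idler → driven is 2 external meshes, 2 reversals → CW.
shaft II → shaft III: external mesh, 1 reversal → CCW.
shaft III → the belt roller: driver → idler → driven is 2 external meshes, 2 reversals → CCW.
5 reversals in total — an odd number — so the belt roller turns opposite to the motor.

anticlockwise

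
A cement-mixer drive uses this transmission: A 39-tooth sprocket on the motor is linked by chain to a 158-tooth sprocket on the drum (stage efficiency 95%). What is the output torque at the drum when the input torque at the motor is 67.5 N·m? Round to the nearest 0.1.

259.8 N·m

chain 158/39 = 4.0513 → τ = 67.5·4.0513·0.95 = 259.79 N·m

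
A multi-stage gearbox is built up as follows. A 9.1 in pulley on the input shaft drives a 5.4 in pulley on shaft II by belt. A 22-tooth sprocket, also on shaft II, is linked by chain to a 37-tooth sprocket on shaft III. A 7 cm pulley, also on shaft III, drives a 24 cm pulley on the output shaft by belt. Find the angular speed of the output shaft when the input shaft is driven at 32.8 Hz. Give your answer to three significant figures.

belt 5.4/9.1 = 0.59341 → 32.8/0.59341 = 55.274 Hz
chain 37/22 = 1.6818 → 55.274/1.6818 = 32.866 Hz
belt 24/7 = 3.4286 → 32.866/3.4286 = 9.5858 Hz

9.59 Hz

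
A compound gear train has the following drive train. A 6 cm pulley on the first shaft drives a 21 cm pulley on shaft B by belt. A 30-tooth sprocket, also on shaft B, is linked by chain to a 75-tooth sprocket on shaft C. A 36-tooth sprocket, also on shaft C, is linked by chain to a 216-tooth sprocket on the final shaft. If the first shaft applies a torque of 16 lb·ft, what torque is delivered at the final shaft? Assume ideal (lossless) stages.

belt 21/6 = 3.5 → τ = 16·3.5 = 56 lb·ft
chain 75/30 = 2.5 → τ = 56·2.5 = 140 lb·ft
chain 216/36 = 6 → τ = 140·6 = 840 lb·ft

840 lb·ft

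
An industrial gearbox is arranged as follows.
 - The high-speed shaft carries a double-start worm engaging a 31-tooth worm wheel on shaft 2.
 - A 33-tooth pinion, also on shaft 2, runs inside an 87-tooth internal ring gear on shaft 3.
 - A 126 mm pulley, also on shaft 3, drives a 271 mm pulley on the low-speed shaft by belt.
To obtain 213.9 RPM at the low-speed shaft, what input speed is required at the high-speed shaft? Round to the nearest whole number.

Overall ratio R = 15.5 × 2.6364 × 2.1508 = 87.889.
Required input speed = output speed × R = 213.9 × 87.889 = 18800 RPM.

18800 RPM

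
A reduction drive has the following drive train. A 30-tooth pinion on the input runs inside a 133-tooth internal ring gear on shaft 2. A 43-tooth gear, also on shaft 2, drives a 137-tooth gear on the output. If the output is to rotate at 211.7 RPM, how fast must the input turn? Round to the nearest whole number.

Overall ratio R = 4.4333 × 3.186 = 14.125.
Required input speed = output speed × R = 211.7 × 14.125 = 2990.2 RPM.

2990 RPM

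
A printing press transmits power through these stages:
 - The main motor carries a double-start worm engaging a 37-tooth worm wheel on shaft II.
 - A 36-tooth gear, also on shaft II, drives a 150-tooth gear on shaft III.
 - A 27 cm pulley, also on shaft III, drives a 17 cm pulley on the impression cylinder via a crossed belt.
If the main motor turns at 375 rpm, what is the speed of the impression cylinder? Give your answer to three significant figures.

7.73 rpm

Worm: ratio = 37/2 = 18.5, so shaft II turns at 375 / 18.5 = 20.27 rpm.
Gear mesh: ratio = 150/36 = 4.1667, so shaft III turns at 20.27 / 4.1667 = 4.8649 rpm.
Belt: ratio = 17/27 = 0.62963, so the impression cylinder turns at 4.8649 / 0.62963 = 7.7266 rpm.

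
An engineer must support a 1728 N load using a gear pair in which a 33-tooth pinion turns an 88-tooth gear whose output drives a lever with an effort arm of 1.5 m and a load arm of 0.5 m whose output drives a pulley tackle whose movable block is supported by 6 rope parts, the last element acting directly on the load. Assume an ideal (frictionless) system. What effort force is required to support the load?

36 N

Gear pair MA = 88/33 = 2.6667.
Lever MA = effort arm / load arm = 1.5/0.5 = 3.
Block-and-tackle MA = number of supporting rope parts = 6.
Combined ideal MA = 2.6667 × 3 × 6 = 48.
Effort = load / MA = 1728 / 48 = 36 N.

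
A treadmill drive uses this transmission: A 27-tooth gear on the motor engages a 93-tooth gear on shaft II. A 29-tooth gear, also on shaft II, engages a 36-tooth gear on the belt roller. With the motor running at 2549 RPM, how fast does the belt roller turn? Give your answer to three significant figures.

the motor → shaft II (gear mesh, 93/27): 2549 ÷ 3.4444 = 740.03 RPM
shaft II → the belt roller (gear mesh, 36/29): 740.03 ÷ 1.2414 = 596.14 RPM

596 RPM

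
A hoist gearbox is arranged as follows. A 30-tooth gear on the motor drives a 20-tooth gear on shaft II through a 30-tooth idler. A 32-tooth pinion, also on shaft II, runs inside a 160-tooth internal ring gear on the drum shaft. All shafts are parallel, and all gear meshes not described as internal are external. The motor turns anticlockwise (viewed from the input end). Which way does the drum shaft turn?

the motor → shaft II: driver → idler → driven is 2 external meshes, 2 reversals → CCW.
shaft II → the drum shaft: internal mesh, same direction → CCW.
2 reversals in total — an even number — so the drum shaft turns the same way as the motor.

anticlockwise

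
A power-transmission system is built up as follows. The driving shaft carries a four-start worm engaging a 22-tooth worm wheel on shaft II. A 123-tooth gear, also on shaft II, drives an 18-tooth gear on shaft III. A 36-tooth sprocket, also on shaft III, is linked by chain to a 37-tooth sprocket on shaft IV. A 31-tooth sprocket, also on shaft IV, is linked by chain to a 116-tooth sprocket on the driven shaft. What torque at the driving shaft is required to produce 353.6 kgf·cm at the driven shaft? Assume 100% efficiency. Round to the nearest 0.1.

Overall ratio R = 5.5 × 0.14634 × 1.0278 × 3.7419 = 3.0955.
Input torque = output torque / R = 353.6 / 3.0955 = 114.23 kgf·cm.

114.2 kgf·cm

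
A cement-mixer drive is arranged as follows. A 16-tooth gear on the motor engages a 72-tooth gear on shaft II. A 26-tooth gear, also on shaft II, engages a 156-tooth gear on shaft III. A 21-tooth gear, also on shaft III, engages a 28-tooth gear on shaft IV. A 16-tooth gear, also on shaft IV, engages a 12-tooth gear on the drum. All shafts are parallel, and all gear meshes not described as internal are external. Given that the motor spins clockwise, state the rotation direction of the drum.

the motor → shaft II: external mesh, 1 reversal → CCW.
shaft II → shaft III: external mesh, 1 reversal → CW.
shaft III → shaft IV: external mesh, 1 reversal → CCW.
shaft IV → the drum: external mesh, 1 reversal → CW.
4 reversals in total — an even number — so the drum turns the same way as the motor.

clockwise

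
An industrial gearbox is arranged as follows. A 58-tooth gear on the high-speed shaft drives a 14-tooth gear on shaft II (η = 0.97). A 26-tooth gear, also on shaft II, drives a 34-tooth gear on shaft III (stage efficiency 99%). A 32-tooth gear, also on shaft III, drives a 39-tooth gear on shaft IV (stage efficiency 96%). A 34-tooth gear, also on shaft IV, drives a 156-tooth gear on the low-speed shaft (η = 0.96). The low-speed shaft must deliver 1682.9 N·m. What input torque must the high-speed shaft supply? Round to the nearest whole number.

1077 N·m

Overall ratio R = 0.24138 × 1.3077 × 1.2188 × 4.5882 = 1.7651; overall efficiency η = 0.97 × 0.99 × 0.96 × 0.96 = 0.8850.
Input torque = output torque / (R × η) = 1682.9 / (1.7651 × 0.8850) = 1077.3 N·m.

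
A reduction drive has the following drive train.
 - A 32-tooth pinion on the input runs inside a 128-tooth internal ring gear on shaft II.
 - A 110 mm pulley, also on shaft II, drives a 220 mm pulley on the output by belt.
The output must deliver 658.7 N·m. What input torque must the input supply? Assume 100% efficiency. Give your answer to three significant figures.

82.3 N·m

Overall ratio R = 4 × 2 = 8.
Input torque = output torque / R = 658.7 / 8 = 82.338 N·m.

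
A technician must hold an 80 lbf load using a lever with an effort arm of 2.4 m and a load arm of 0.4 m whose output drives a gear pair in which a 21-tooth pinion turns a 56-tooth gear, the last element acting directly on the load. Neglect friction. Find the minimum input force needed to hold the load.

5 lbf

Lever MA = effort arm / load arm = 2.4/0.4 = 6.
Gear pair MA = 56/21 = 2.6667.
Combined ideal MA = 6 × 2.6667 = 16.
Effort = load / MA = 80 / 16 = 5 lbf.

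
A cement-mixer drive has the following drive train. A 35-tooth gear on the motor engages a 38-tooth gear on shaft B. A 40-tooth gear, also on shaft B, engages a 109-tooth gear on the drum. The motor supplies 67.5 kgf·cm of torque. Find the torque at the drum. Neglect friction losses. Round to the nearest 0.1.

After the gear mesh (38/35): 67.5 × 1.0857 = 73.286 kgf·cm
After the gear mesh (109/40): 73.286 × 2.725 = 199.7 kgf·cm

199.7 kgf·cm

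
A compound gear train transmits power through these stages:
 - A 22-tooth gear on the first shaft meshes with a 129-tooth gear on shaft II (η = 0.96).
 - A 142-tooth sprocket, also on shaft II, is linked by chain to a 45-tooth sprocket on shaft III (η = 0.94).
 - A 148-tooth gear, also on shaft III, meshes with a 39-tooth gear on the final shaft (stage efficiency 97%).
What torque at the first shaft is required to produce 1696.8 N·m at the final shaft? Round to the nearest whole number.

3959 N·m

Overall ratio R = 5.8636 × 0.3169 × 0.26351 = 0.48966; overall efficiency η = 0.96 × 0.94 × 0.97 = 0.8753.
Input torque = output torque / (R × η) = 1696.8 / (0.48966 × 0.8753) = 3958.8 N·m.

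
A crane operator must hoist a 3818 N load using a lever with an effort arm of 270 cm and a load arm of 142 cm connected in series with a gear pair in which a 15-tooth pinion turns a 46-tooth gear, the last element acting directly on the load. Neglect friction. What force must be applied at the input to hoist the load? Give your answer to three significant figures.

655 N

Lever MA = effort arm / load arm = 270/142 = 1.9014.
Gear pair MA = 46/15 = 3.0667.
Combined ideal MA = 1.9014 × 3.0667 = 5.831.
Effort = load / MA = 3818 / 5.831 = 654.78 N.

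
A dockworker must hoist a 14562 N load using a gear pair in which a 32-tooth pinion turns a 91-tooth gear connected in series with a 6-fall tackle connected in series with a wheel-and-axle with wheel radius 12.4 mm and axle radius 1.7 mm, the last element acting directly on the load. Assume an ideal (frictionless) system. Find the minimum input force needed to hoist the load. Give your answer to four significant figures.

117.0 N

Gear pair MA = 91/32 = 2.8438.
Block-and-tackle MA = number of supporting rope parts = 6.
Wheel-and-axle MA = R/r = 12.4/1.7 = 7.2941.
Combined ideal MA = 2.8438 × 6 × 7.2941 = 124.46.
Effort = load / MA = 14562 / 124.46 = 117.01 N.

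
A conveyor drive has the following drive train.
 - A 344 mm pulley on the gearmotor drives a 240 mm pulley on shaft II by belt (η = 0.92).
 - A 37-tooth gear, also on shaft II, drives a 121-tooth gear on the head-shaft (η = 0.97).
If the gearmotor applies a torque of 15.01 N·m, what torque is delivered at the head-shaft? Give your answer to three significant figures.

30.6 N·m

Belt: ratio = 240/344 = 0.69767; torque at shaft II = 15.01 × 0.69767 × 0.92 = 9.6343 N·m.
Gear mesh: ratio = 121/37 = 3.2703; torque at the head-shaft = 9.6343 × 3.2703 × 0.97 = 30.562 N·m.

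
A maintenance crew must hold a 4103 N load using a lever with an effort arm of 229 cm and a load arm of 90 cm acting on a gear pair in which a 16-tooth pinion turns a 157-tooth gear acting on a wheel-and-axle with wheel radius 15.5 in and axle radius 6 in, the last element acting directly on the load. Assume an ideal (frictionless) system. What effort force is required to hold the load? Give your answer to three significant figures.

63.6 N

Lever MA = effort arm / load arm = 229/90 = 2.5444.
Gear pair MA = 157/16 = 9.8125.
Wheel-and-axle MA = R/r = 15.5/6 = 2.5833.
Combined ideal MA = 2.5444 × 9.8125 × 2.5833 = 64.499.
Effort = load / MA = 4103 / 64.499 = 63.613 N.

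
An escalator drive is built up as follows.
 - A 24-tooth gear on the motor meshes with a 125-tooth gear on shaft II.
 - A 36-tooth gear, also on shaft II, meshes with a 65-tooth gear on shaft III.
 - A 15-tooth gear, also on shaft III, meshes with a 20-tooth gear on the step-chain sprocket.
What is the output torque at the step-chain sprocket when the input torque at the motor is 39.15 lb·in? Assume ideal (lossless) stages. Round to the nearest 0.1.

Gear mesh: ratio = 125/24 = 5.2083; torque at shaft II = 39.15 × 5.2083 = 203.91 lb·in.
Gear mesh: ratio = 65/36 = 1.8056; torque at shaft III = 203.91 × 1.8056 = 368.16 lb·in.
Gear mesh: ratio = 20/15 = 1.3333; torque at the step-chain sprocket = 368.16 × 1.3333 = 490.89 lb·in.

490.9 lb·in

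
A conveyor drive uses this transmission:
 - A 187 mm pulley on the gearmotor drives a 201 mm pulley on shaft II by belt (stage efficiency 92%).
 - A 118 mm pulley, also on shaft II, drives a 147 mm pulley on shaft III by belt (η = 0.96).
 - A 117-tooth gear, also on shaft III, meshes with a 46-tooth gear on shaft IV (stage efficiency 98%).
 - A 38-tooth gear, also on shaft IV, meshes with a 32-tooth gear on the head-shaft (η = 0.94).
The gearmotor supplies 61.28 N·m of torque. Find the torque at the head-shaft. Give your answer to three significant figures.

22.1 N·m

After the belt (201/187): 61.28 × 1.0749 × 0.92 = 60.598 N·m
After the belt (147/118): 60.598 × 1.2458 × 0.96 = 72.472 N·m
After the gear mesh (46/117): 72.472 × 0.39316 × 0.98 = 27.923 N·m
After the gear mesh (32/38): 27.923 × 0.84211 × 0.94 = 22.103 N·m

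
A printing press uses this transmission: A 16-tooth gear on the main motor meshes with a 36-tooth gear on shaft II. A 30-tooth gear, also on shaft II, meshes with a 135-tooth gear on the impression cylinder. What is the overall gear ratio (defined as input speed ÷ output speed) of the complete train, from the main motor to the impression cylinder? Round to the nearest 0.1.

10.1

Each stage contributes driven/driver: gear mesh 36/16 = 2.25, gear mesh 135/30 = 4.5.
Overall: 2.25 × 4.5 = 10.125.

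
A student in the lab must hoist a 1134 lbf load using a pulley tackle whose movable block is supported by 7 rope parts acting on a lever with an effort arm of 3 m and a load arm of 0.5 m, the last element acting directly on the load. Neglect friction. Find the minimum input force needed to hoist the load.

Block-and-tackle MA = number of supporting rope parts = 7.
Lever MA = effort arm / load arm = 3/0.5 = 6.
Combined ideal MA = 7 × 6 = 42.
Effort = load / MA = 1134 / 42 = 27 lbf.

27 lbf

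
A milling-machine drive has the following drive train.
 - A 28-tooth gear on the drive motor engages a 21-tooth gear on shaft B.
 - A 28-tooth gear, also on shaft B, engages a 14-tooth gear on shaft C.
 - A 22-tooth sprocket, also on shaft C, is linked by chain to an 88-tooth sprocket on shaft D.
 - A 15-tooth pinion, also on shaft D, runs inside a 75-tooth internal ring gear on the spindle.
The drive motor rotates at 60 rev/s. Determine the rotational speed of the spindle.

the drive motor → shaft B (gear mesh, 21/28): 60 ÷ 0.75 = 80 rev/s
shaft B → shaft C (gear mesh, 14/28): 80 ÷ 0.5 = 160 rev/s
shaft C → shaft D (chain, 88/22): 160 ÷ 4 = 40 rev/s
shaft D → the spindle (internal gear, 75/15): 40 ÷ 5 = 8 rev/s

8 rev/s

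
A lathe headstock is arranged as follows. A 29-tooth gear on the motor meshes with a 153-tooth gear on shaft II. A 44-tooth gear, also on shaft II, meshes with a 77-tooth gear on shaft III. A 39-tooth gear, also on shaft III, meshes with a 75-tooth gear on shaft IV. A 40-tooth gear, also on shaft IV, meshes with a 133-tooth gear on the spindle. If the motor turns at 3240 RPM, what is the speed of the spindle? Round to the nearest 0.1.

54.9 RPM

the motor → shaft II (gear mesh, 153/29): 3240 ÷ 5.2759 = 614.12 RPM
shaft II → shaft III (gear mesh, 77/44): 614.12 ÷ 1.75 = 350.92 RPM
shaft III → shaft IV (gear mesh, 75/39): 350.92 ÷ 1.9231 = 182.48 RPM
shaft IV → the spindle (gear mesh, 133/40): 182.48 ÷ 3.325 = 54.881 RPM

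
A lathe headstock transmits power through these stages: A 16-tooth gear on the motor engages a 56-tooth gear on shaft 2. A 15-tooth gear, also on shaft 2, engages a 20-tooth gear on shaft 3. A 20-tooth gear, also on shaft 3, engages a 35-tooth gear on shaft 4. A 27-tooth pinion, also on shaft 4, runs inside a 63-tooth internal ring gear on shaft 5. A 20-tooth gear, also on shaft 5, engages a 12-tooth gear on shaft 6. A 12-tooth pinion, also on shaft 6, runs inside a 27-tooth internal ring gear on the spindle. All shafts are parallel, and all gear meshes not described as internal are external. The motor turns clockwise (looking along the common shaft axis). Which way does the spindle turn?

the motor → shaft 2: external mesh, 1 reversal → CCW.
shaft 2 → shaft 3: external mesh, 1 reversal → CW.
shaft 3 → shaft 4: external mesh, 1 reversal → CCW.
shaft 4 → shaft 5: internal mesh, same direction → CCW.
shaft 5 → shaft 6: external mesh, 1 reversal → CW.
shaft 6 → the spindle: internal mesh, same direction → CW.
4 reversals in total — an even number — so the spindle turns the same way as the motor.

clockwise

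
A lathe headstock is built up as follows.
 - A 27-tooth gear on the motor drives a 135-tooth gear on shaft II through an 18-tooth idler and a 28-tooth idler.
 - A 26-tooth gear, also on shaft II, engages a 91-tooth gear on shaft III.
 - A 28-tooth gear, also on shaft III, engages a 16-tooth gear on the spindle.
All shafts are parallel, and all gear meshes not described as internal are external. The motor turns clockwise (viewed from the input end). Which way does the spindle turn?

counterclockwise

the motor → shaft II: driver → idler → idler → driven is 3 external meshes, 3 reversals → CCW.
shaft II → shaft III: external mesh, 1 reversal → CW.
shaft III → the spindle: external mesh, 1 reversal → CCW.
5 reversals in total — an odd number — so the spindle turns opposite to the motor.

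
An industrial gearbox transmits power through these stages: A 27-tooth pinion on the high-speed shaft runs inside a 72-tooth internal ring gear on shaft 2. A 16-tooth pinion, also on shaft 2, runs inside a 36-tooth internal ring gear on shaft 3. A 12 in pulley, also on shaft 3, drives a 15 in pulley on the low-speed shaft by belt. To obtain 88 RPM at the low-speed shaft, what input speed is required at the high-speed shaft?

Overall ratio R = 2.6667 × 2.25 × 1.25 = 7.5.
Required input speed = output speed × R = 88 × 7.5 = 660 RPM.

660 RPM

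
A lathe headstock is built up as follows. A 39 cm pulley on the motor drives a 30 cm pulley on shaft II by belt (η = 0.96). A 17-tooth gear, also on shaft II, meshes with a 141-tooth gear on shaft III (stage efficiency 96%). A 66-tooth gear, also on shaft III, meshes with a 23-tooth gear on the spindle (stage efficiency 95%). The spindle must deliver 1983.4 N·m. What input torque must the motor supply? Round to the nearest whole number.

1019 N·m

Overall ratio R = 0.76923 × 8.2941 × 0.34848 = 2.2234; overall efficiency η = 0.96 × 0.96 × 0.95 = 0.8755.
Input torque = output torque / (R × η) = 1983.4 / (2.2234 × 0.8755) = 1018.9 N·m.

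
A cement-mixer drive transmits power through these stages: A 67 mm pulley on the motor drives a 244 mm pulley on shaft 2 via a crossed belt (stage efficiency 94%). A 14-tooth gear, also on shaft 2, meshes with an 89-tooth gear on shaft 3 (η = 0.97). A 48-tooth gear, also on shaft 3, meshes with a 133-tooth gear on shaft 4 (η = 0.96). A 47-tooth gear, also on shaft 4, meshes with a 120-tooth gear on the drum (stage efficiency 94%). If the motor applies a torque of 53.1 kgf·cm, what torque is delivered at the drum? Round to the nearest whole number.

Belt: ratio = 244/67 = 3.6418; torque at shaft 2 = 53.1 × 3.6418 × 0.94 = 181.78 kgf·cm.
Gear mesh: ratio = 89/14 = 6.3571; torque at shaft 3 = 181.78 × 6.3571 × 0.97 = 1120.9 kgf·cm.
Gear mesh: ratio = 133/48 = 2.7708; torque at shaft 4 = 1120.9 × 2.7708 × 0.96 = 2981.6 kgf·cm.
Gear mesh: ratio = 120/47 = 2.5532; torque at the drum = 2981.6 × 2.5532 × 0.94 = 7155.9 kgf·cm.

7156 kgf·cm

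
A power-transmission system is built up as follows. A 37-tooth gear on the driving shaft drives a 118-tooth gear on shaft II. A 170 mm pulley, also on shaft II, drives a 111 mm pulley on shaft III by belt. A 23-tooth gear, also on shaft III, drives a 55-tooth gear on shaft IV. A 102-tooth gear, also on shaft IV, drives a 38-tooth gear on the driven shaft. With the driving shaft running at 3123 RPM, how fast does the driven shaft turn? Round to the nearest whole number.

the driving shaft → shaft II (gear mesh, 118/37): 3123 ÷ 3.1892 = 979.25 RPM
shaft II → shaft III (belt, 111/170): 979.25 ÷ 0.65294 = 1499.7 RPM
shaft III → shaft IV (gear mesh, 55/23): 1499.7 ÷ 2.3913 = 627.17 RPM
shaft IV → the driven shaft (gear mesh, 38/102): 627.17 ÷ 0.37255 = 1683.4 RPM

1683 RPM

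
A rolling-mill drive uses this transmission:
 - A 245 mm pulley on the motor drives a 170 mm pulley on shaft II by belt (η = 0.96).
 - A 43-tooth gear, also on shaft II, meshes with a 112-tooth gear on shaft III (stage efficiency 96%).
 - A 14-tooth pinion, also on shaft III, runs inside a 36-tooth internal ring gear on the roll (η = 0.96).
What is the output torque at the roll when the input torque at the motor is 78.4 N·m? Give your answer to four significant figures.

322.4 N·m

Belt: ratio = 170/245 = 0.69388; torque at shaft II = 78.4 × 0.69388 × 0.96 = 52.224 N·m.
Gear mesh: ratio = 112/43 = 2.6047; torque at shaft III = 52.224 × 2.6047 × 0.96 = 130.58 N·m.
Internal gear: ratio = 36/14 = 2.5714; torque at the roll = 130.58 × 2.5714 × 0.96 = 322.36 N·m.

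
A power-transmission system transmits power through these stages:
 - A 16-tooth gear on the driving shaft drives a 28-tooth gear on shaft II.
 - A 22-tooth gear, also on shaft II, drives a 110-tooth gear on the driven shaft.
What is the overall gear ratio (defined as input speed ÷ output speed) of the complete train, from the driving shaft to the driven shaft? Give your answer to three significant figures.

Each stage contributes driven/driver: gear mesh 28/16 = 1.75, gear mesh 110/22 = 5.
Overall: 1.75 × 5 = 8.75.

8.75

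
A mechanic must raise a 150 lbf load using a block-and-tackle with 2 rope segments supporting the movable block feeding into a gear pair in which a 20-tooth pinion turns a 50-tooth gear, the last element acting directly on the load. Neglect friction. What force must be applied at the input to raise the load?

Block-and-tackle MA = number of supporting rope parts = 2.
Gear pair MA = 50/20 = 2.5.
Combined ideal MA = 2 × 2.5 = 5.
Effort = load / MA = 150 / 5 = 30 lbf.

30 lbf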